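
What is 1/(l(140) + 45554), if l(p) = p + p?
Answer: 1/45834 ≈ 2.1818e-5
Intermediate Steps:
l(p) = 2*p
1/(l(140) + 45554) = 1/(2*140 + 45554) = 1/(280 + 45554) = 1/45834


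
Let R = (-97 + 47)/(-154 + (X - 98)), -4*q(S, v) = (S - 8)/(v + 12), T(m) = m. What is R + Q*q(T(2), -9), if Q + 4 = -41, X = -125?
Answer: -16865/754 ≈ -22.367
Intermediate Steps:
Q = -45 (Q = -4 - 41 = -45)
q(S, v) = -(-8 + S)/(4*(12 + v)) (q(S, v) = -(S - 8)/(4*(v + 12)) = -(-8 + S)/(4*(12 + v)))
R = 50/377 (R = (-97 + 47)/(-154 + (-125 - 98)) = -50/(-154 - 223) = -50/(-377) = -50*(-1/377) = 50/377 ≈ 0.13263)
R + Q*q(T(2), -9) = 50/377 - 45*(8 - 1*2)/(4*(12 - 9)) = 50/377 - 45*(8 - 2)/(4*3) = 50/377 - 45*6/(4*3) = 50/377 - 45*½ = 50/377 - 45/2 = -16865/754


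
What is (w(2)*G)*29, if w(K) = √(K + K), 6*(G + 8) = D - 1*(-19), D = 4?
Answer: -725/3 ≈ -241.67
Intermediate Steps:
G = -25/6 (G = -8 + (4 - 1*(-19))/6 = -8 + (4 + 19)/6 = -8 + (⅙)*23 = -8 + 23/6 = -25/6 ≈ -4.1667)
w(K) = √2*√K (w(K) = √(2*K) = √2*√K)
(w(2)*G)*29 = ((√2*√2)*(-25/6))*29 = (2*(-25/6))*29 = -25/3*29 = -725/3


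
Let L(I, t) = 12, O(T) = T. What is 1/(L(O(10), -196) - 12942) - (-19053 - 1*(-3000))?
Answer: 207565289/12930 ≈ 16053.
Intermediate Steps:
1/(L(O(10), -196) - 12942) - (-19053 - 1*(-3000)) = 1/(12 - 12942) - (-19053 - 1*(-3000)) = 1/(-12930) - (-19053 + 3000) = -1/12930 - 1*(-16053) = -1/12930 + 16053 = 207565289/12930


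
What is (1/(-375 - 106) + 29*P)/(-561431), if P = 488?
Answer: -358269/14213069 ≈ -0.025207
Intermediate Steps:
(1/(-375 - 106) + 29*P)/(-561431) = (1/(-375 - 106) + 29*488)/(-561431) = (1/(-481) + 14152)*(-1/561431) = (-1/481 + 14152)*(-1/561431) = (6807111/481)*(-1/561431) = -358269/14213069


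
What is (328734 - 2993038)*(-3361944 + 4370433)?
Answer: -2686921276656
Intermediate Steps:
(328734 - 2993038)*(-3361944 + 4370433) = -2664304*1008489 = -2686921276656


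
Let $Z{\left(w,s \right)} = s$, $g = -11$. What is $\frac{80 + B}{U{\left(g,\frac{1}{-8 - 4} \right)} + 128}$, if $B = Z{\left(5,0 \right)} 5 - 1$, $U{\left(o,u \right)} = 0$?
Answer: $\frac{79}{128} \approx 0.61719$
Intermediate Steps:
$B = -1$ ($B = 0 \cdot 5 - 1 = 0 - 1 = -1$)
$\frac{80 + B}{U{\left(g,\frac{1}{-8 - 4} \right)} + 128} = \frac{80 - 1}{0 + 128} = \frac{1}{128} \cdot 79 = \frac{79}{128}$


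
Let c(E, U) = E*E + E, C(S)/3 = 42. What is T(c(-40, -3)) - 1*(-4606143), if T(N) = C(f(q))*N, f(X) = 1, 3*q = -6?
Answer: 4802703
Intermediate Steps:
q = -2 (q = (⅓)*(-6) = -2)
C(S) = 126 (C(S) = 3*42 = 126)
c(E, U) = E + E² (c(E, U) = E² + E = E + E²)
T(N) = 126*N
T(c(-40, -3)) - 1*(-4606143) = 126*(-40*(1 - 40)) - 1*(-4606143) = 126*(-40*(-39)) + 4606143 = 126*1560 + 4606143 = 196560 + 4606143 = 4802703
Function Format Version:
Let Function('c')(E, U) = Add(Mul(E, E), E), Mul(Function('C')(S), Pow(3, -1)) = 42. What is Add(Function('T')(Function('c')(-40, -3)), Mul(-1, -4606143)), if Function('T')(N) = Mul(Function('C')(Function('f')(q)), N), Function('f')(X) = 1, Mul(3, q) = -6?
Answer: 4802703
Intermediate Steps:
q = -2 (q = Mul(Rational(1, 3), -6) = -2)
Function('C')(S) = 126 (Function('C')(S) = Mul(3, 42) = 126)
Function('c')(E, U) = Add(E, Pow(E, 2)) (Function('c')(E, U) = Add(Pow(E, 2), E) = Add(E, Pow(E, 2)))
Function('T')(N) = Mul(126, N)
Add(Function('T')(Function('c')(-40, -3)), Mul(-1, -4606143)) = Add(Mul(126, Mul(-40, Add(1, -40))), Mul(-1, -4606143)) = Add(Mul(126, Mul(-40, -39)), 4606143) = Add(Mul(126, 1560), 4606143) = Add(196560, 4606143) = 4802703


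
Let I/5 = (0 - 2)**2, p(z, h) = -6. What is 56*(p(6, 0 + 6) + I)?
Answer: 784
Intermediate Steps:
I = 20 (I = 5*(0 - 2)**2 = 5*(-2)**2 = 5*4 = 20)
56*(p(6, 0 + 6) + I) = 56*(-6 + 20) = 56*14 = 784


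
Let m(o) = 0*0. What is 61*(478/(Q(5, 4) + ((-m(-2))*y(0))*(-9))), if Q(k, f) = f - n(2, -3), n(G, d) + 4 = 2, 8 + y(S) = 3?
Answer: 14579/3 ≈ 4859.7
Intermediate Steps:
y(S) = -5 (y(S) = -8 + 3 = -5)
n(G, d) = -2 (n(G, d) = -4 + 2 = -2)
m(o) = 0
Q(k, f) = 2 + f (Q(k, f) = f - 1*(-2) = f + 2 = 2 + f)
61*(478/(Q(5, 4) + ((-m(-2))*y(0))*(-9))) = 61*(478/((2 + 4) + (-1*0*(-5))*(-9))) = 61*(478/(6 + (0*(-5))*(-9))) = 61*(478/(6 + 0*(-9))) = 61*(478/(6 + 0)) = 61*(478/6) = 61*(478*(⅙)) = 61*(239/3) = 14579/3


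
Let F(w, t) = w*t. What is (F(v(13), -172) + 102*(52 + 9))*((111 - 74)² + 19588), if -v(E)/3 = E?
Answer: 270974010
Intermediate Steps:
v(E) = -3*E
F(w, t) = t*w
(F(v(13), -172) + 102*(52 + 9))*((111 - 74)² + 19588) = (-(-516)*13 + 102*(52 + 9))*((111 - 74)² + 19588) = (-172*(-39) + 102*61)*(37² + 19588) = (6708 + 6222)*(1369 + 19588) = 12930*20957 = 270974010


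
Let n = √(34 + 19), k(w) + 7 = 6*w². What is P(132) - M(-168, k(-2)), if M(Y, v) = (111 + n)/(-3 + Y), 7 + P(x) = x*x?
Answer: 992806/57 + √53/171 ≈ 17418.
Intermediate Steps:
P(x) = -7 + x² (P(x) = -7 + x*x = -7 + x²)
k(w) = -7 + 6*w²
n = √53 ≈ 7.2801
M(Y, v) = (111 + √53)/(-3 + Y)
P(132) - M(-168, k(-2)) = (-7 + 132²) - (111 + √53)/(-3 - 168) = (-7 + 17424) - (111 + √53)/(-171) = 17417 - (-1)*(111 + √53)/171 = 17417 - (-37/57 - √53/171) = 17417 + (37/57 + √53/171) = 992806/57 + √53/171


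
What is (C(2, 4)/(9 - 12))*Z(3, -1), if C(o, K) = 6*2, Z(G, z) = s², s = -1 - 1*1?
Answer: -16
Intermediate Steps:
s = -2 (s = -1 - 1 = -2)
Z(G, z) = 4 (Z(G, z) = (-2)² = 4)
C(o, K) = 12
(C(2, 4)/(9 - 12))*Z(3, -1) = (12/(9 - 12))*4 = (12/(-3))*4 = (12*(-⅓))*4 = -4*4 = -16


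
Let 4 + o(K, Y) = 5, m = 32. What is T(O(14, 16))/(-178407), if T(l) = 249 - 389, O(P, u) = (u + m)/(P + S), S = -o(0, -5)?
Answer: 140/178407 ≈ 0.00078472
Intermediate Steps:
o(K, Y) = 1 (o(K, Y) = -4 + 5 = 1)
S = -1 (S = -1*1 = -1)
O(P, u) = (32 + u)/(-1 + P) (O(P, u) = (u + 32)/(P - 1) = (32 + u)/(-1 + P))
T(l) = -140
T(O(14, 16))/(-178407) = -140/(-178407) = -140*(-1/178407) = 140/178407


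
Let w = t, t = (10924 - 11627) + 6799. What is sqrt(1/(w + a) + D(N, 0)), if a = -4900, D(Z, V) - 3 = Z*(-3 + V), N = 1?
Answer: sqrt(299)/598 ≈ 0.028916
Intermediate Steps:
D(Z, V) = 3 + Z*(-3 + V)
t = 6096 (t = -703 + 6799 = 6096)
w = 6096
sqrt(1/(w + a) + D(N, 0)) = sqrt(1/(6096 - 4900) + (3 - 3*1 + 0*1)) = sqrt(1/1196 + (3 - 3 + 0)) = sqrt(1/1196 + 0) = sqrt(1/1196) = sqrt(299)/598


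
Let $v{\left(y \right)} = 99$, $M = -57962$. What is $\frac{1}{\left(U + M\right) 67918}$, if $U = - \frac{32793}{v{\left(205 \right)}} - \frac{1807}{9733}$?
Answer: $- \frac{321189}{1271642832250496} \approx -2.5258 \cdot 10^{-10}$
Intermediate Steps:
$U = - \frac{106451054}{321189}$ ($U = - \frac{32793}{99} - \frac{1807}{9733} = \left(-32793\right) \frac{1}{99} - \frac{1807}{9733} = - \frac{10931}{33} - \frac{1807}{9733} = - \frac{106451054}{321189} \approx -331.43$)
$\frac{1}{\left(U + M\right) 67918} = \frac{1}{\left(- \frac{106451054}{321189} - 57962\right) 67918} = \frac{1}{- \frac{18723207872}{321189}} \cdot \frac{1}{67918} = \left(- \frac{321189}{18723207872}\right) \frac{1}{67918} = - \frac{321189}{1271642832250496}$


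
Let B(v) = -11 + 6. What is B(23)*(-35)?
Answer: 175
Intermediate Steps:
B(v) = -5
B(23)*(-35) = -5*(-35) = 175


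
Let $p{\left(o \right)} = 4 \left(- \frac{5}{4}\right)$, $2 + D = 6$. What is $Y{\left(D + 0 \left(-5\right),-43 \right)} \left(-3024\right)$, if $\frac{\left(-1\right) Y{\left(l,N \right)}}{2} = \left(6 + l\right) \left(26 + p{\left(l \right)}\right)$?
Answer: $1270080$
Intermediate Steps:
$D = 4$ ($D = -2 + 6 = 4$)
$p{\left(o \right)} = -5$ ($p{\left(o \right)} = 4 \left(\left(-5\right) \frac{1}{4}\right) = 4 \left(- \frac{5}{4}\right) = -5$)
$Y{\left(l,N \right)} = -252 - 42 l$ ($Y{\left(l,N \right)} = - 2 \left(6 + l\right) \left(26 - 5\right) = - 2 \left(6 + l\right) 21 = - 2 \left(126 + 21 l\right) = -252 - 42 l$)
$Y{\left(D + 0 \left(-5\right),-43 \right)} \left(-3024\right) = \left(-252 - 42 \left(4 + 0 \left(-5\right)\right)\right) \left(-3024\right) = \left(-252 - 42 \left(4 + 0\right)\right) \left(-3024\right) = \left(-252 - 168\right) \left(-3024\right) = \left(-420\right) \left(-3024\right) = 1270080$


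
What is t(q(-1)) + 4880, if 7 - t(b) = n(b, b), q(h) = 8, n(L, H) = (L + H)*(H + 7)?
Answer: 4647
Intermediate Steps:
n(L, H) = (7 + H)*(H + L) (n(L, H) = (H + L)*(7 + H) = (7 + H)*(H + L))
t(b) = 7 - 14*b - 2*b² (t(b) = 7 - (b² + 7*b + 7*b + b*b) = 7 - (b² + 7*b + 7*b + b²) = 7 - (2*b² + 14*b) = 7 + (-14*b - 2*b²) = 7 - 14*b - 2*b²)
t(q(-1)) + 4880 = (7 - 14*8 - 2*8²) + 4880 = (7 - 112 - 2*64) + 4880 = (7 - 112 - 128) + 4880 = -233 + 4880 = 4647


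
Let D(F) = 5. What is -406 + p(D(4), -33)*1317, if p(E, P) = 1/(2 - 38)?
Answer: -5311/12 ≈ -442.58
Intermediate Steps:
p(E, P) = -1/36 (p(E, P) = 1/(-36) = -1/36)
-406 + p(D(4), -33)*1317 = -406 - 1/36*1317 = -406 - 439/12 = -5311/12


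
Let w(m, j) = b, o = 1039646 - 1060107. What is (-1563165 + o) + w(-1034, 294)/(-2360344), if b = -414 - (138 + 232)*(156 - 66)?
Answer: -1868951046815/1180172 ≈ -1.5836e+6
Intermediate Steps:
o = -20461
b = -33714 (b = -414 - 370*90 = -414 - 1*33300 = -414 - 33300 = -33714)
w(m, j) = -33714
(-1563165 + o) + w(-1034, 294)/(-2360344) = (-1563165 - 20461) - 33714/(-2360344) = -1583626 - 33714*(-1/2360344) = -1583626 + 16857/1180172 = -1868951046815/1180172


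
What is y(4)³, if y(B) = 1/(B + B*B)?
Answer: 1/8000 ≈ 0.00012500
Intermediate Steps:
y(B) = 1/(B + B²)
y(4)³ = (1/(4*(1 + 4)))³ = ((¼)/5)³ = ((¼)*(⅕))³ = (1/20)³ = 1/8000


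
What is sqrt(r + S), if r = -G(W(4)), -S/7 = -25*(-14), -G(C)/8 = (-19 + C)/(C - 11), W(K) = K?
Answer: I*sqrt(119210)/7 ≈ 49.324*I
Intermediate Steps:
G(C) = -8*(-19 + C)/(-11 + C) (G(C) = -8*(-19 + C)/(C - 11) = -8*(-19 + C)/(-11 + C))
S = -2450 (S = -(-175)*(-14) = -7*350 = -2450)
r = 120/7 (r = -8*(19 - 1*4)/(-11 + 4) = -8*(19 - 4)/(-7) = -8*(-1)*15/7 = -1*(-120/7) = 120/7 ≈ 17.143)
sqrt(r + S) = sqrt(120/7 - 2450) = sqrt(-17030/7) = I*sqrt(119210)/7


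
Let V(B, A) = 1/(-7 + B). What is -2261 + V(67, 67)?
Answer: -135659/60 ≈ -2261.0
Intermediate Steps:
-2261 + V(67, 67) = -2261 + 1/(-7 + 67) = -2261 + 1/60 = -135659/60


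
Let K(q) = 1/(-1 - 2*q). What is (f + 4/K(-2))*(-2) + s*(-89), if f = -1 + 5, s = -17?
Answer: 1481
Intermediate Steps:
f = 4
(f + 4/K(-2))*(-2) + s*(-89) = (4 + 4/((-1/(1 + 2*(-2)))))*(-2) - 17*(-89) = (4 + 4/((-1/(1 - 4))))*(-2) + 1513 = (4 + 4/((-1/(-3))))*(-2) + 1513 = (4 + 4/((-1*(-⅓))))*(-2) + 1513 = (4 + 4/(⅓))*(-2) + 1513 = (4 + 4*3)*(-2) + 1513 = (4 + 12)*(-2) + 1513 = 16*(-2) + 1513 = -32 + 1513 = 1481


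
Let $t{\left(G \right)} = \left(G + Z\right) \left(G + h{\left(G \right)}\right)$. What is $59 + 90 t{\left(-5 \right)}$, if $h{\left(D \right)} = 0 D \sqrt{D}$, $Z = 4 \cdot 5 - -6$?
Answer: $-9391$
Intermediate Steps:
$Z = 26$ ($Z = 20 + 6 = 26$)
$h{\left(D \right)} = 0$ ($h{\left(D \right)} = 0 \sqrt{D} = 0$)
$t{\left(G \right)} = G \left(26 + G\right)$ ($t{\left(G \right)} = \left(G + 26\right) \left(G + 0\right) = \left(26 + G\right) G = G \left(26 + G\right)$)
$59 + 90 t{\left(-5 \right)} = 59 + 90 \left(- 5 \left(26 - 5\right)\right) = 59 + 90 \left(\left(-5\right) 21\right) = 59 + 90 \left(-105\right) = 59 - 9450 = -9391$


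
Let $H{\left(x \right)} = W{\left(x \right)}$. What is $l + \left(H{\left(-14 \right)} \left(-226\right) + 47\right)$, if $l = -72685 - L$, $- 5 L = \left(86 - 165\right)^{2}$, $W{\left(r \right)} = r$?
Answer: $- \frac{341129}{5} \approx -68226.0$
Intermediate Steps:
$H{\left(x \right)} = x$
$L = - \frac{6241}{5}$ ($L = - \frac{\left(86 - 165\right)^{2}}{5} = - \frac{\left(-79\right)^{2}}{5} = \left(- \frac{1}{5}\right) 6241 = - \frac{6241}{5} \approx -1248.2$)
$l = - \frac{357184}{5}$ ($l = -72685 - - \frac{6241}{5} = -72685 + \frac{6241}{5} = - \frac{357184}{5} \approx -71437.0$)
$l + \left(H{\left(-14 \right)} \left(-226\right) + 47\right) = - \frac{357184}{5} + \left(\left(-14\right) \left(-226\right) + 47\right) = - \frac{357184}{5} + \left(3164 + 47\right) = - \frac{357184}{5} + 3211 = - \frac{341129}{5}$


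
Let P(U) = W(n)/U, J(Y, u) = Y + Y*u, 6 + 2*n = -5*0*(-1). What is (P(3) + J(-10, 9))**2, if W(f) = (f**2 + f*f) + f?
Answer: 9025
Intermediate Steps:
n = -3 (n = -3 + (-5*0*(-1))/2 = -3 + (0*(-1))/2 = -3 + (1/2)*0 = -3 + 0 = -3)
W(f) = f + 2*f**2 (W(f) = (f**2 + f**2) + f = 2*f**2 + f = f + 2*f**2)
P(U) = 15/U (P(U) = (-3*(1 + 2*(-3)))/U = (-3*(1 - 6))/U = (-3*(-5))/U = 15/U)
(P(3) + J(-10, 9))**2 = (15/3 - 10*(1 + 9))**2 = (15*(1/3) - 10*10)**2 = (5 - 100)**2 = (-95)**2 = 9025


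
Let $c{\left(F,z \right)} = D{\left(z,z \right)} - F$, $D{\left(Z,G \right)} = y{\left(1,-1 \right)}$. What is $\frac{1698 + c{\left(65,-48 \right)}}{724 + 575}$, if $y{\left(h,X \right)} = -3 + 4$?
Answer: $\frac{1634}{1299} \approx 1.2579$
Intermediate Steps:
$y{\left(h,X \right)} = 1$
$D{\left(Z,G \right)} = 1$
$c{\left(F,z \right)} = 1 - F$
$\frac{1698 + c{\left(65,-48 \right)}}{724 + 575} = \frac{1698 + \left(1 - 65\right)}{724 + 575} = \frac{1698 + \left(1 - 65\right)}{1299} = \left(1698 - 64\right) \frac{1}{1299} = 1634 \cdot \frac{1}{1299} = \frac{1634}{1299}$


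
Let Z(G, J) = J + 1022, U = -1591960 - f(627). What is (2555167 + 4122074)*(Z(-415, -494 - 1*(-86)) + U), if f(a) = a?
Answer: -10629987386493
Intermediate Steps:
U = -1592587 (U = -1591960 - 1*627 = -1591960 - 627 = -1592587)
Z(G, J) = 1022 + J
(2555167 + 4122074)*(Z(-415, -494 - 1*(-86)) + U) = (2555167 + 4122074)*((1022 + (-494 - 1*(-86))) - 1592587) = 6677241*((1022 + (-494 + 86)) - 1592587) = 6677241*((1022 - 408) - 1592587) = 6677241*(614 - 1592587) = 6677241*(-1591973) = -10629987386493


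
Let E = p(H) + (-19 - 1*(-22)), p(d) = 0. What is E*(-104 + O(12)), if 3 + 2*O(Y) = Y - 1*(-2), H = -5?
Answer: -591/2 ≈ -295.50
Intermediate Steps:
O(Y) = -½ + Y/2 (O(Y) = -3/2 + (Y - 1*(-2))/2 = -3/2 + (Y + 2)/2 = -3/2 + (2 + Y)/2 = -3/2 + (1 + Y/2) = -½ + Y/2)
E = 3 (E = 0 + (-19 - 1*(-22)) = 0 + (-19 + 22) = 0 + 3 = 3)
E*(-104 + O(12)) = 3*(-104 + (-½ + (½)*12)) = 3*(-104 + (-½ + 6)) = 3*(-104 + 11/2) = 3*(-197/2) = -591/2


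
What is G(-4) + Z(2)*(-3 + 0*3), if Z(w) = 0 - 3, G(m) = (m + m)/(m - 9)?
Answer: 125/13 ≈ 9.6154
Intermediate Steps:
G(m) = 2*m/(-9 + m) (G(m) = (2*m)/(-9 + m) = 2*m/(-9 + m))
Z(w) = -3
G(-4) + Z(2)*(-3 + 0*3) = 2*(-4)/(-9 - 4) - 3*(-3 + 0*3) = 2*(-4)/(-13) - 3*(-3 + 0) = 2*(-4)*(-1/13) - 3*(-3) = 8/13 + 9 = 125/13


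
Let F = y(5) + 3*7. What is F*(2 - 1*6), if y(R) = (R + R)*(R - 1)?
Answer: -244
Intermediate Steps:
y(R) = 2*R*(-1 + R) (y(R) = (2*R)*(-1 + R) = 2*R*(-1 + R))
F = 61 (F = 2*5*(-1 + 5) + 3*7 = 2*5*4 + 21 = 40 + 21 = 61)
F*(2 - 1*6) = 61*(2 - 1*6) = 61*(2 - 6) = 61*(-4) = -244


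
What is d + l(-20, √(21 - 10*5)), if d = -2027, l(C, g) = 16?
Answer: -2011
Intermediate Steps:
d + l(-20, √(21 - 10*5)) = -2027 + 16 = -2011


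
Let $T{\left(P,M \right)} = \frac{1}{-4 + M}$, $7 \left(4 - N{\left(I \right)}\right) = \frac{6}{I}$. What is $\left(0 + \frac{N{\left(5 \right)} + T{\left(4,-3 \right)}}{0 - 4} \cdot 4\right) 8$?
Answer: $- \frac{1032}{35} \approx -29.486$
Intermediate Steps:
$N{\left(I \right)} = 4 - \frac{6}{7 I}$ ($N{\left(I \right)} = 4 - \frac{6 \frac{1}{I}}{7} = 4 - \frac{6}{7 I}$)
$\left(0 + \frac{N{\left(5 \right)} + T{\left(4,-3 \right)}}{0 - 4} \cdot 4\right) 8 = \left(0 + \frac{\left(4 - \frac{6}{7 \cdot 5}\right) + \frac{1}{-4 - 3}}{0 - 4} \cdot 4\right) 8 = \left(0 + \frac{\left(4 - \frac{6}{35}\right) + \frac{1}{-7}}{-4} \cdot 4\right) 8 = \left(0 + \left(\left(4 - \frac{6}{35}\right) - \frac{1}{7}\right) \left(- \frac{1}{4}\right) 4\right) 8 = \left(0 + \left(\frac{134}{35} - \frac{1}{7}\right) \left(- \frac{1}{4}\right) 4\right) 8 = \left(0 + \frac{129}{35} \left(- \frac{1}{4}\right) 4\right) 8 = \left(0 - \frac{129}{35}\right) 8 = \left(- \frac{129}{35}\right) 8 = - \frac{1032}{35}$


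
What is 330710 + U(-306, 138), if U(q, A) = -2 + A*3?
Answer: 331122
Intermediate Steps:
U(q, A) = -2 + 3*A
330710 + U(-306, 138) = 330710 + (-2 + 3*138) = 330710 + (-2 + 414) = 330710 + 412 = 331122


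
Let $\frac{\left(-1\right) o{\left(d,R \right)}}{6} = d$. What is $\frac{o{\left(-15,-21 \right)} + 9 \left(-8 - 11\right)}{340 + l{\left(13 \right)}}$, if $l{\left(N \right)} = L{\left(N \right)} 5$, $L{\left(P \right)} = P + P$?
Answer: $- \frac{81}{470} \approx -0.17234$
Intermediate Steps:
$L{\left(P \right)} = 2 P$
$o{\left(d,R \right)} = - 6 d$
$l{\left(N \right)} = 10 N$ ($l{\left(N \right)} = 2 N 5 = 10 N$)
$\frac{o{\left(-15,-21 \right)} + 9 \left(-8 - 11\right)}{340 + l{\left(13 \right)}} = \frac{\left(-6\right) \left(-15\right) + 9 \left(-8 - 11\right)}{340 + 10 \cdot 13} = \frac{90 + 9 \left(-19\right)}{340 + 130} = \frac{90 - 171}{470} = \left(-81\right) \frac{1}{470} = - \frac{81}{470}$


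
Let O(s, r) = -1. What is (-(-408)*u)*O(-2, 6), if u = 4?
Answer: -1632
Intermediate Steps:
(-(-408)*u)*O(-2, 6) = -(-408)*4*(-1) = -68*(-24)*(-1) = 1632*(-1) = -1632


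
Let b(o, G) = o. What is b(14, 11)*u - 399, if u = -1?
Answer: -413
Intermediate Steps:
b(14, 11)*u - 399 = 14*(-1) - 399 = -14 - 399 = -413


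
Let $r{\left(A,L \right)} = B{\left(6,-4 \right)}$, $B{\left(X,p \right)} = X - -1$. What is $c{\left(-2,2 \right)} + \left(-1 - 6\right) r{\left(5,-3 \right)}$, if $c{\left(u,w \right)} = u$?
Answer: $-51$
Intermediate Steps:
$B{\left(X,p \right)} = 1 + X$ ($B{\left(X,p \right)} = X + 1 = 1 + X$)
$r{\left(A,L \right)} = 7$ ($r{\left(A,L \right)} = 1 + 6 = 7$)
$c{\left(-2,2 \right)} + \left(-1 - 6\right) r{\left(5,-3 \right)} = -2 + \left(-1 - 6\right) 7 = -2 - 49 = -51$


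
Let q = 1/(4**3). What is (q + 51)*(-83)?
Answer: -270995/64 ≈ -4234.3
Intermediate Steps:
q = 1/64 ≈ 0.015625
(q + 51)*(-83) = (1/64 + 51)*(-83) = (3265/64)*(-83) = -270995/64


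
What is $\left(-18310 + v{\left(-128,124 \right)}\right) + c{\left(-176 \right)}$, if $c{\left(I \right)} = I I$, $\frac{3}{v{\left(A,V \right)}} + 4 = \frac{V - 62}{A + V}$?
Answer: $\frac{164656}{13} \approx 12666.0$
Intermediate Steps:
$v{\left(A,V \right)} = \frac{3}{-4 + \frac{-62 + V}{A + V}}$ ($v{\left(A,V \right)} = \frac{3}{-4 + \frac{V - 62}{A + V}} = \frac{3}{-4 + \frac{-62 + V}{A + V}}$)
$c{\left(I \right)} = I^{2}$
$\left(-18310 + v{\left(-128,124 \right)}\right) + c{\left(-176 \right)} = \left(-18310 + \frac{3 \left(\left(-1\right) \left(-128\right) - 124\right)}{62 + 3 \cdot 124 + 4 \left(-128\right)}\right) + \left(-176\right)^{2} = \left(-18310 + \frac{3 \left(128 - 124\right)}{62 + 372 - 512}\right) + 30976 = \left(-18310 + 3 \frac{1}{-78} \cdot 4\right) + 30976 = \left(-18310 + 3 \left(- \frac{1}{78}\right) 4\right) + 30976 = \left(-18310 - \frac{2}{13}\right) + 30976 = - \frac{238032}{13} + 30976 = \frac{164656}{13}$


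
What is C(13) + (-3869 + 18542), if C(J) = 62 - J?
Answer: 14722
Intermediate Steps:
C(13) + (-3869 + 18542) = (62 - 1*13) + (-3869 + 18542) = (62 - 13) + 14673 = 49 + 14673 = 14722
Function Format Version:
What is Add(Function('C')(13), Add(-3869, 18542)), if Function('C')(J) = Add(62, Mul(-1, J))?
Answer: 14722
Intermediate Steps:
Add(Function('C')(13), Add(-3869, 18542)) = Add(Add(62, Mul(-1, 13)), Add(-3869, 18542)) = Add(Add(62, -13), 14673) = Add(49, 14673) = 14722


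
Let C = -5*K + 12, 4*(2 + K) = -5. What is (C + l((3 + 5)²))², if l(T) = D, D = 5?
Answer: 17689/16 ≈ 1105.6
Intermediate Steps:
K = -13/4 (K = -2 + (¼)*(-5) = -2 - 5/4 = -13/4 ≈ -3.2500)
C = 113/4 (C = -5*(-13/4) + 12 = 65/4 + 12 = 113/4 ≈ 28.250)
l(T) = 5
(C + l((3 + 5)²))² = (113/4 + 5)² = (133/4)² = 17689/16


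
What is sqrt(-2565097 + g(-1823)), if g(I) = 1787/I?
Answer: I*sqrt(8524664505614)/1823 ≈ 1601.6*I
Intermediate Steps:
sqrt(-2565097 + g(-1823)) = sqrt(-2565097 + 1787/(-1823)) = sqrt(-2565097 + 1787*(-1/1823)) = sqrt(-2565097 - 1787/1823) = sqrt(-4676173618/1823) = I*sqrt(8524664505614)/1823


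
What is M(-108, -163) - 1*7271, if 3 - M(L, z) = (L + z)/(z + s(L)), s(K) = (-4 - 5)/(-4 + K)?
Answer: -132649548/18247 ≈ -7269.7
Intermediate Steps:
s(K) = -9/(-4 + K)
M(L, z) = 3 - (L + z)/(z - 9/(-4 + L))
M(-108, -163) - 1*7271 = (-27 + (-4 - 108)*(-1*(-108) + 2*(-163)))/(-9 - 163*(-4 - 108)) - 1*7271 = (-27 - 112*(108 - 326))/(-9 - 163*(-112)) - 7271 = (-27 - 112*(-218))/(-9 + 18256) - 7271 = (-27 + 24416)/18247 - 7271 = (1/18247)*24389 - 7271 = 24389/18247 - 7271 = -132649548/18247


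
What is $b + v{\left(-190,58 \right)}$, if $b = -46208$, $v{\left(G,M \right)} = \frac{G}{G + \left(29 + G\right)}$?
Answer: $- \frac{16218818}{351} \approx -46207.0$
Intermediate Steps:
$v{\left(G,M \right)} = \frac{G}{29 + 2 G}$
$b + v{\left(-190,58 \right)} = -46208 - \frac{190}{29 + 2 \left(-190\right)} = -46208 - \frac{190}{29 - 380} = -46208 - \frac{190}{-351} = -46208 - - \frac{190}{351} = -46208 + \frac{190}{351} = - \frac{16218818}{351}$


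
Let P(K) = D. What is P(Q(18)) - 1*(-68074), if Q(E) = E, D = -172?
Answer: 67902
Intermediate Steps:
P(K) = -172
P(Q(18)) - 1*(-68074) = -172 - 1*(-68074) = -172 + 68074 = 67902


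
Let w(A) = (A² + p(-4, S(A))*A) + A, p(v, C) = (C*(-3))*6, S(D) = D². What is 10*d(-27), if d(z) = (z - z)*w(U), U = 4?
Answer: 0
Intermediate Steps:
p(v, C) = -18*C (p(v, C) = -3*C*6 = -18*C)
w(A) = A + A² - 18*A³ (w(A) = (A² + (-18*A²)*A) + A = (A² - 18*A³) + A = A + A² - 18*A³)
d(z) = 0 (d(z) = (z - z)*(4*(1 + 4 - 18*4²)) = 0*(4*(1 + 4 - 18*16)) = 0*(4*(1 + 4 - 288)) = 0*(4*(-283)) = 0*(-1132) = 0)
10*d(-27) = 10*0 = 0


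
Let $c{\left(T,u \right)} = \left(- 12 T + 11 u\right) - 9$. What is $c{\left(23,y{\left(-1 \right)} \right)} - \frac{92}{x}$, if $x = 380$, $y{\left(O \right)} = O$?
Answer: $- \frac{28143}{95} \approx -296.24$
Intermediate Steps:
$c{\left(T,u \right)} = -9 - 12 T + 11 u$
$c{\left(23,y{\left(-1 \right)} \right)} - \frac{92}{x} = \left(-9 - 276 + 11 \left(-1\right)\right) - \frac{92}{380} = \left(-9 - 276 - 11\right) - \frac{23}{95} = -296 - \frac{23}{95} = - \frac{28143}{95}$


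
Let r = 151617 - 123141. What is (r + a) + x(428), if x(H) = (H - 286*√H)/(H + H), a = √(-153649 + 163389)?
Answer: 56953/2 + 2*√2435 - 143*√107/214 ≈ 28568.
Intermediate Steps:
r = 28476
a = 2*√2435 (a = √9740 = 2*√2435 ≈ 98.691)
x(H) = (H - 286*√H)/(2*H) (x(H) = (H - 286*√H)/((2*H)) = (H - 286*√H)*(1/(2*H)) = (H - 286*√H)/(2*H))
(r + a) + x(428) = (28476 + 2*√2435) + (½ - 143*√107/214) = 56953/2 + 2*√2435 - 143*√107/214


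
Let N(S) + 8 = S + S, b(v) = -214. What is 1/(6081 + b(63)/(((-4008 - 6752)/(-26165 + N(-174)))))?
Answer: 5380/29878033 ≈ 0.00018007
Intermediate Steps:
N(S) = -8 + 2*S (N(S) = -8 + (S + S) = -8 + 2*S)
1/(6081 + b(63)/(((-4008 - 6752)/(-26165 + N(-174))))) = 1/(6081 - 214*(-26165 + (-8 + 2*(-174)))/(-4008 - 6752)) = 1/(6081 - 214/((-10760/(-26165 + (-8 - 348))))) = 1/(6081 - 214/((-10760/(-26165 - 356)))) = 1/(6081 - 214/((-10760/(-26521)))) = 1/(6081 - 214/((-10760*(-1/26521)))) = 1/(6081 - 214/10760/26521) = 1/(6081 - 214*26521/10760) = 1/(6081 - 2837747/5380) = 1/(29878033/5380) = 5380/29878033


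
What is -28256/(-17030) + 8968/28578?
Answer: 240056252/121670835 ≈ 1.9730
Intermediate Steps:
-28256/(-17030) + 8968/28578 = -28256*(-1/17030) + 8968*(1/28578) = 14128/8515 + 4484/14289 = 240056252/121670835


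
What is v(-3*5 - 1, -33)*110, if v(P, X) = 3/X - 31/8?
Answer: -1745/4 ≈ -436.25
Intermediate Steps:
v(P, X) = -31/8 + 3/X (v(P, X) = 3/X - 31*1/8 = 3/X - 31/8 = -31/8 + 3/X)
v(-3*5 - 1, -33)*110 = (-31/8 + 3/(-33))*110 = (-31/8 + 3*(-1/33))*110 = (-31/8 - 1/11)*110 = -349/88*110 = -1745/4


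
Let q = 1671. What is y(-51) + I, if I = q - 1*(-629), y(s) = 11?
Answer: 2311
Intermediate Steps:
I = 2300 (I = 1671 - 1*(-629) = 1671 + 629 = 2300)
y(-51) + I = 11 + 2300 = 2311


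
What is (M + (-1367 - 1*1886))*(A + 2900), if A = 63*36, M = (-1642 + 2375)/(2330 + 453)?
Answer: -46782627488/2783 ≈ -1.6810e+7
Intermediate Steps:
M = 733/2783 ≈ 0.26338
A = 2268
(M + (-1367 - 1*1886))*(A + 2900) = (733/2783 + (-1367 - 1*1886))*(2268 + 2900) = (733/2783 + (-1367 - 1886))*5168 = (733/2783 - 3253)*5168 = -9052366/2783*5168 = -46782627488/2783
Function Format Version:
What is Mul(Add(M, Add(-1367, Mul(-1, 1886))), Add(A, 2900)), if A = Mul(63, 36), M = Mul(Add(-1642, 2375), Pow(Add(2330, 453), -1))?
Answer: Rational(-46782627488, 2783) ≈ -1.6810e+7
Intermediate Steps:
M = Rational(733, 2783) (M = Mul(733, Pow(2783, -1)) = Mul(733, Rational(1, 2783)) = Rational(733, 2783) ≈ 0.26338)
A = 2268
Mul(Add(M, Add(-1367, Mul(-1, 1886))), Add(A, 2900)) = Mul(Add(Rational(733, 2783), Add(-1367, Mul(-1, 1886))), Add(2268, 2900)) = Mul(Add(Rational(733, 2783), Add(-1367, -1886)), 5168) = Mul(Add(Rational(733, 2783), -3253), 5168) = Mul(Rational(-9052366, 2783), 5168) = Rational(-46782627488, 2783)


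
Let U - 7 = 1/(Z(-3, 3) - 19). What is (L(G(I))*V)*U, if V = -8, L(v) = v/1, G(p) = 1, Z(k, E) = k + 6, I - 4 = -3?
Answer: -111/2 ≈ -55.500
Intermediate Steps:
I = 1 (I = 4 - 3 = 1)
Z(k, E) = 6 + k
L(v) = v (L(v) = v*1 = v)
U = 111/16 (U = 7 + 1/((6 - 3) - 19) = 7 + 1/(3 - 19) = 7 + 1/(-16) = 7 - 1/16 = 111/16 ≈ 6.9375)
(L(G(I))*V)*U = (1*(-8))*(111/16) = -8*111/16 = -111/2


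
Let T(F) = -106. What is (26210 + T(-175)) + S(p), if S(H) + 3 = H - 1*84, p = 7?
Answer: 26024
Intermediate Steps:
S(H) = -87 + H (S(H) = -3 + (H - 1*84) = -3 + (H - 84) = -3 + (-84 + H) = -87 + H)
(26210 + T(-175)) + S(p) = (26210 - 106) + (-87 + 7) = 26104 - 80 = 26024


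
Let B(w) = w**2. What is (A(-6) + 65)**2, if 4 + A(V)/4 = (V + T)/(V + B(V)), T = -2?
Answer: 516961/225 ≈ 2297.6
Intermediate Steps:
A(V) = -16 + 4*(-2 + V)/(V + V**2) (A(V) = -16 + 4*((V - 2)/(V + V**2)) = -16 + 4*((-2 + V)/(V + V**2)) = -16 + 4*(-2 + V)/(V + V**2))
(A(-6) + 65)**2 = (4*(-2 - 4*(-6)**2 - 3*(-6))/(-6*(1 - 6)) + 65)**2 = (4*(-1/6)*(-2 - 4*36 + 18)/(-5) + 65)**2 = (4*(-1/6)*(-1/5)*(-2 - 144 + 18) + 65)**2 = (4*(-1/6)*(-1/5)*(-128) + 65)**2 = (-256/15 + 65)**2 = (719/15)**2 = 516961/225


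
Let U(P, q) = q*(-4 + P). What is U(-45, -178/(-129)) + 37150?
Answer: 4783628/129 ≈ 37082.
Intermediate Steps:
U(-45, -178/(-129)) + 37150 = (-178/(-129))*(-4 - 45) + 37150 = -178*(-1/129)*(-49) + 37150 = (178/129)*(-49) + 37150 = -8722/129 + 37150 = 4783628/129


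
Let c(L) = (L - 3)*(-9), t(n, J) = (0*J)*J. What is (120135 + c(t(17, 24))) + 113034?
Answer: 233196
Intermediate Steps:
t(n, J) = 0 (t(n, J) = 0*J = 0)
c(L) = 27 - 9*L (c(L) = (-3 + L)*(-9) = 27 - 9*L)
(120135 + c(t(17, 24))) + 113034 = (120135 + (27 - 9*0)) + 113034 = (120135 + (27 + 0)) + 113034 = (120135 + 27) + 113034 = 120162 + 113034 = 233196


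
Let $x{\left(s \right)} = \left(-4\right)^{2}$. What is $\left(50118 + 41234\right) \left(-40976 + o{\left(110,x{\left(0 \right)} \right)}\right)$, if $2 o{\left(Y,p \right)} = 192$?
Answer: $-3734469760$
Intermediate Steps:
$x{\left(s \right)} = 16$
$o{\left(Y,p \right)} = 96$ ($o{\left(Y,p \right)} = \frac{1}{2} \cdot 192 = 96$)
$\left(50118 + 41234\right) \left(-40976 + o{\left(110,x{\left(0 \right)} \right)}\right) = \left(50118 + 41234\right) \left(-40976 + 96\right) = 91352 \left(-40880\right) = -3734469760$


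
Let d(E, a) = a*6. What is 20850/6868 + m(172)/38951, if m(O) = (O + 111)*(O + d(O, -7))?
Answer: 532401035/133757734 ≈ 3.9803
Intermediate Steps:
d(E, a) = 6*a
m(O) = (-42 + O)*(111 + O) (m(O) = (O + 111)*(O + 6*(-7)) = (111 + O)*(O - 42) = (111 + O)*(-42 + O) = (-42 + O)*(111 + O))
20850/6868 + m(172)/38951 = 20850/6868 + (-4662 + 172**2 + 69*172)/38951 = 20850*(1/6868) + (-4662 + 29584 + 11868)*(1/38951) = 10425/3434 + 36790*(1/38951) = 10425/3434 + 36790/38951 = 532401035/133757734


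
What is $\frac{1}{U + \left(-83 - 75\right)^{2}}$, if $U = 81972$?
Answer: $\frac{1}{106936} \approx 9.3514 \cdot 10^{-6}$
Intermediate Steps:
$\frac{1}{U + \left(-83 - 75\right)^{2}} = \frac{1}{81972 + \left(-83 - 75\right)^{2}} = \frac{1}{81972 + \left(-158\right)^{2}} = \frac{1}{81972 + 24964} = \frac{1}{106936}$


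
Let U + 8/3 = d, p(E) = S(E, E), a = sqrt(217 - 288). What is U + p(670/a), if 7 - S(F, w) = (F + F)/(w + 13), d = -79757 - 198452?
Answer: -128225150462/460899 + 17420*I*sqrt(71)/460899 ≈ -2.7821e+5 + 0.31847*I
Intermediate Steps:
a = I*sqrt(71) (a = sqrt(-71) = I*sqrt(71) ≈ 8.4261*I)
d = -278209
S(F, w) = 7 - 2*F/(13 + w) (S(F, w) = 7 - (F + F)/(w + 13) = 7 - 2*F/(13 + w))
p(E) = (91 + 5*E)/(13 + E) (p(E) = (91 - 2*E + 7*E)/(13 + E) = (91 + 5*E)/(13 + E))
U = -834635/3 (U = -8/3 - 278209 = -834635/3 ≈ -2.7821e+5)
U + p(670/a) = -834635/3 + (91 + 5*(670/((I*sqrt(71)))))/(13 + 670/((I*sqrt(71)))) = -834635/3 + (91 + 5*(670*(-I*sqrt(71)/71)))/(13 + 670*(-I*sqrt(71)/71)) = -834635/3 + (91 + 5*(-670*I*sqrt(71)/71))/(13 - 670*I*sqrt(71)/71) = -834635/3 + (91 - 3350*I*sqrt(71)/71)/(13 - 670*I*sqrt(71)/71)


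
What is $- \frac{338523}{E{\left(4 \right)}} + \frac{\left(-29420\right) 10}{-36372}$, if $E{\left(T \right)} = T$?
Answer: $- \frac{3077895439}{36372} \approx -84623.0$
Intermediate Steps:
$- \frac{338523}{E{\left(4 \right)}} + \frac{\left(-29420\right) 10}{-36372} = - \frac{338523}{4} + \frac{\left(-29420\right) 10}{-36372} = \left(-338523\right) \frac{1}{4} - - \frac{73550}{9093} = - \frac{338523}{4} + \frac{73550}{9093} = - \frac{3077895439}{36372}$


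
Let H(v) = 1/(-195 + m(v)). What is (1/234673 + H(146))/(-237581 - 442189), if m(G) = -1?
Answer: 26053/3474070931240 ≈ 7.4993e-9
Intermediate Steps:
H(v) = -1/196 (H(v) = 1/(-195 - 1) = 1/(-196) = -1/196)
(1/234673 + H(146))/(-237581 - 442189) = (1/234673 - 1/196)/(-237581 - 442189) = (1/234673 - 1/196)/(-679770) = -234477/45995908*(-1/679770) = 26053/3474070931240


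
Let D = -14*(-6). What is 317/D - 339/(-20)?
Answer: 2176/105 ≈ 20.724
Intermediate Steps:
D = 84
317/D - 339/(-20) = 317/84 - 339/(-20) = 317*(1/84) - 339*(-1/20) = 317/84 + 339/20 = 2176/105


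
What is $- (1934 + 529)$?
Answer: $-2463$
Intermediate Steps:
$- (1934 + 529) = \left(-1\right) 2463 = -2463$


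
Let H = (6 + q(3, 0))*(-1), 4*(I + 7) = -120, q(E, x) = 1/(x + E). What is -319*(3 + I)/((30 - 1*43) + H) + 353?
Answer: -208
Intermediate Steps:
q(E, x) = 1/(E + x)
I = -37 (I = -7 + (¼)*(-120) = -7 - 30 = -37)
H = -19/3 (H = (6 + 1/(3 + 0))*(-1) = (6 + 1/3)*(-1) = (6 + ⅓)*(-1) = (19/3)*(-1) = -19/3 ≈ -6.3333)
-319*(3 + I)/((30 - 1*43) + H) + 353 = -319*(3 - 37)/((30 - 1*43) - 19/3) + 353 = -(-10846)/((30 - 43) - 19/3) + 353 = -(-10846)/(-13 - 19/3) + 353 = -(-10846)/(-58/3) + 353 = -(-10846)*(-3)/58 + 353 = -319*51/29 + 353 = -561 + 353 = -208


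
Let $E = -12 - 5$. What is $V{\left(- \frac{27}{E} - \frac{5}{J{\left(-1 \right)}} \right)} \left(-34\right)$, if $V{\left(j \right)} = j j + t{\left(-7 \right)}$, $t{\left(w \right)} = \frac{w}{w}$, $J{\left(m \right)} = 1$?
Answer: $- \frac{7306}{17} \approx -429.76$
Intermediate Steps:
$t{\left(w \right)} = 1$
$E = -17$ ($E = -12 - 5 = -17$)
$V{\left(j \right)} = 1 + j^{2}$ ($V{\left(j \right)} = j j + 1 = j^{2} + 1 = 1 + j^{2}$)
$V{\left(- \frac{27}{E} - \frac{5}{J{\left(-1 \right)}} \right)} \left(-34\right) = \left(1 + \left(- \frac{27}{-17} - \frac{5}{1}\right)^{2}\right) \left(-34\right) = \left(1 + \left(\left(-27\right) \left(- \frac{1}{17}\right) - 5\right)^{2}\right) \left(-34\right) = \left(1 + \left(\frac{27}{17} - 5\right)^{2}\right) \left(-34\right) = \left(1 + \left(- \frac{58}{17}\right)^{2}\right) \left(-34\right) = \left(1 + \frac{3364}{289}\right) \left(-34\right) = \frac{3653}{289} \left(-34\right) = - \frac{7306}{17}$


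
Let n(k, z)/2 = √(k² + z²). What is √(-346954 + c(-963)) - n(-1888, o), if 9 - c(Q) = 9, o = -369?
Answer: -2*√3700705 + I*√346954 ≈ -3847.4 + 589.03*I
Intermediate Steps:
c(Q) = 0 (c(Q) = 9 - 1*9 = 9 - 9 = 0)
n(k, z) = 2*√(k² + z²)
√(-346954 + c(-963)) - n(-1888, o) = √(-346954 + 0) - 2*√((-1888)² + (-369)²) = √(-346954) - 2*√(3564544 + 136161) = I*√346954 - 2*√3700705 = -2*√3700705 + I*√346954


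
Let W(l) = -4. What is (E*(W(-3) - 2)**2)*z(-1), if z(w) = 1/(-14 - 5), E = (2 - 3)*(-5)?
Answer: -180/19 ≈ -9.4737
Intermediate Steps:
E = 5 (E = -1*(-5) = 5)
z(w) = -1/19 (z(w) = 1/(-19) = -1/19)
(E*(W(-3) - 2)**2)*z(-1) = (5*(-4 - 2)**2)*(-1/19) = (5*(-6)**2)*(-1/19) = (5*36)*(-1/19) = 180*(-1/19) = -180/19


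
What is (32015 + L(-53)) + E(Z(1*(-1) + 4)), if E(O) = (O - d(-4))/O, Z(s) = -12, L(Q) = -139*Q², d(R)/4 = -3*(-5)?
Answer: -358430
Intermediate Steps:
d(R) = 60 (d(R) = 4*(-3*(-5)) = 4*15 = 60)
E(O) = (-60 + O)/O (E(O) = (O - 1*60)/O = (O - 60)/O = (-60 + O)/O)
(32015 + L(-53)) + E(Z(1*(-1) + 4)) = (32015 - 139*(-53)²) + (-60 - 12)/(-12) = (32015 - 139*2809) - 1/12*(-72) = (32015 - 390451) + 6 = -358436 + 6 = -358430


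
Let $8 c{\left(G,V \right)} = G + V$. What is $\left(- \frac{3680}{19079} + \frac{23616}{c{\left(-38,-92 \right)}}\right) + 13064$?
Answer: $\frac{14398605784}{1240135} \approx 11611.0$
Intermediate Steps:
$c{\left(G,V \right)} = \frac{G}{8} + \frac{V}{8}$ ($c{\left(G,V \right)} = \frac{G + V}{8} = \frac{G}{8} + \frac{V}{8}$)
$\left(- \frac{3680}{19079} + \frac{23616}{c{\left(-38,-92 \right)}}\right) + 13064 = \left(- \frac{3680}{19079} + \frac{23616}{\frac{1}{8} \left(-38\right) + \frac{1}{8} \left(-92\right)}\right) + 13064 = \left(\left(-3680\right) \frac{1}{19079} + \frac{23616}{- \frac{19}{4} - \frac{23}{2}}\right) + 13064 = \left(- \frac{3680}{19079} + \frac{23616}{- \frac{65}{4}}\right) + 13064 = \left(- \frac{3680}{19079} + 23616 \left(- \frac{4}{65}\right)\right) + 13064 = \left(- \frac{3680}{19079} - \frac{94464}{65}\right) + 13064 = - \frac{1802517856}{1240135} + 13064 = \frac{14398605784}{1240135}$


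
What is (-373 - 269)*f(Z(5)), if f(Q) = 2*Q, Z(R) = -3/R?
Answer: 3852/5 ≈ 770.40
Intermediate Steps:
(-373 - 269)*f(Z(5)) = (-373 - 269)*(2*(-3/5)) = -1284*(-3*⅕) = -1284*(-3)/5 = -642*(-6/5) = 3852/5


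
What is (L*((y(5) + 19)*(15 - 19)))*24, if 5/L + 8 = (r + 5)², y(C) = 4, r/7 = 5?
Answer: -1380/199 ≈ -6.9347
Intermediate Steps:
r = 35 (r = 7*5 = 35)
L = 5/1592 (L = 5/(-8 + (35 + 5)²) = 5/(-8 + 40²) = 5/(-8 + 1600) = 5/1592 ≈ 0.0031407)
(L*((y(5) + 19)*(15 - 19)))*24 = (5*((4 + 19)*(15 - 19))/1592)*24 = (5*(23*(-4))/1592)*24 = ((5/1592)*(-92))*24 = -115/398*24 = -1380/199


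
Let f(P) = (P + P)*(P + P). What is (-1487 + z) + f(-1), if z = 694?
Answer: -789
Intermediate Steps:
f(P) = 4*P**2 (f(P) = (2*P)*(2*P) = 4*P**2)
(-1487 + z) + f(-1) = (-1487 + 694) + 4*(-1)**2 = -793 + 4*1 = -793 + 4 = -789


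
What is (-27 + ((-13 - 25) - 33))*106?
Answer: -10388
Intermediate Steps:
(-27 + ((-13 - 25) - 33))*106 = (-27 + (-38 - 33))*106 = (-27 - 71)*106 = -98*106 = -10388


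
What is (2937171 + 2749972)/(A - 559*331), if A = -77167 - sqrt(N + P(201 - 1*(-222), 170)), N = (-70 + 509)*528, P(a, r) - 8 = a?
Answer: -1491146146028/68746510193 + 5687143*sqrt(232223)/68746510193 ≈ -21.651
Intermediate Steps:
P(a, r) = 8 + a
N = 231792 (N = 439*528 = 231792)
A = -77167 - sqrt(232223) (A = -77167 - sqrt(231792 + (8 + (201 - 1*(-222)))) = -77167 - sqrt(231792 + (8 + (201 + 222))) = -77167 - sqrt(231792 + (8 + 423)) = -77167 - sqrt(231792 + 431) = -77167 - sqrt(232223) ≈ -77649.)
(2937171 + 2749972)/(A - 559*331) = (2937171 + 2749972)/((-77167 - sqrt(232223)) - 559*331) = 5687143/((-77167 - sqrt(232223)) - 185029) = 5687143/(-262196 - sqrt(232223))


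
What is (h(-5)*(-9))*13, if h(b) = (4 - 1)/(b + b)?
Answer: 351/10 ≈ 35.100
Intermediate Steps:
h(b) = 3/(2*b) (h(b) = 3/((2*b)) = 3*(1/(2*b)) = 3/(2*b))
(h(-5)*(-9))*13 = (((3/2)/(-5))*(-9))*13 = (((3/2)*(-⅕))*(-9))*13 = -3/10*(-9)*13 = (27/10)*13 = 351/10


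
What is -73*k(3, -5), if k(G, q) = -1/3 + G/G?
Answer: -146/3 ≈ -48.667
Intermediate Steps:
k(G, q) = ⅔ (k(G, q) = -1*⅓ + 1 = -⅓ + 1 = ⅔)
-73*k(3, -5) = -73*⅔ = -146/3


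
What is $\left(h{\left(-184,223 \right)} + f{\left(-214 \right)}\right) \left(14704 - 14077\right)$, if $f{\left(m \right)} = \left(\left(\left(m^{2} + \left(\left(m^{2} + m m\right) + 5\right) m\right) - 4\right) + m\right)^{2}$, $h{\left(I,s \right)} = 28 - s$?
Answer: $239792498472512535$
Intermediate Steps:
$f{\left(m \right)} = \left(-4 + m + m^{2} + m \left(5 + 2 m^{2}\right)\right)^{2}$ ($f{\left(m \right)} = \left(\left(\left(m^{2} + \left(\left(m^{2} + m^{2}\right) + 5\right) m\right) - 4\right) + m\right)^{2} = \left(\left(\left(m^{2} + \left(2 m^{2} + 5\right) m\right) - 4\right) + m\right)^{2} = \left(\left(\left(m^{2} + \left(5 + 2 m^{2}\right) m\right) - 4\right) + m\right)^{2} = \left(\left(\left(m^{2} + m \left(5 + 2 m^{2}\right)\right) - 4\right) + m\right)^{2} = \left(\left(-4 + m^{2} + m \left(5 + 2 m^{2}\right)\right) + m\right)^{2} = \left(-4 + m + m^{2} + m \left(5 + 2 m^{2}\right)\right)^{2}$)
$\left(h{\left(-184,223 \right)} + f{\left(-214 \right)}\right) \left(14704 - 14077\right) = \left(\left(28 - 223\right) + \left(-4 + \left(-214\right)^{2} + 2 \left(-214\right)^{3} + 6 \left(-214\right)\right)^{2}\right) \left(14704 - 14077\right) = \left(\left(28 - 223\right) + \left(-4 + 45796 + 2 \left(-9800344\right) - 1284\right)^{2}\right) 627 = \left(-195 + \left(-4 + 45796 - 19600688 - 1284\right)^{2}\right) 627 = \left(-195 + \left(-19556180\right)^{2}\right) 627 = \left(-195 + 382444176192400\right) 627 = 382444176192205 \cdot 627 = 239792498472512535$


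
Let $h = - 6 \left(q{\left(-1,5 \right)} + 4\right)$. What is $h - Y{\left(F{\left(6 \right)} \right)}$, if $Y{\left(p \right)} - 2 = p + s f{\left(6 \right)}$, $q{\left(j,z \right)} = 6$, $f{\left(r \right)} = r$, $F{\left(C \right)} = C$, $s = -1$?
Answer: $-62$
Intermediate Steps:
$Y{\left(p \right)} = -4 + p$ ($Y{\left(p \right)} = 2 + \left(p - 6\right) = 2 + \left(-6 + p\right) = -4 + p$)
$h = -60$ ($h = - 6 \left(6 + 4\right) = \left(-6\right) 10 = -60$)
$h - Y{\left(F{\left(6 \right)} \right)} = -60 - \left(-4 + 6\right) = -60 - 2 = -62$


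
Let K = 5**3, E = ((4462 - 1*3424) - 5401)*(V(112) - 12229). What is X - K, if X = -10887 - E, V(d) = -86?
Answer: -53741357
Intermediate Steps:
E = 53730345 (E = ((4462 - 1*3424) - 5401)*(-86 - 12229) = ((4462 - 3424) - 5401)*(-12315) = (1038 - 5401)*(-12315) = -4363*(-12315) = 53730345)
X = -53741232 (X = -10887 - 1*53730345 = -10887 - 53730345 = -53741232)
K = 125
X - K = -53741232 - 1*125 = -53741232 - 125 = -53741357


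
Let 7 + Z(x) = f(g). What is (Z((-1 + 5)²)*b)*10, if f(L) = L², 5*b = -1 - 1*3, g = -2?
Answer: 24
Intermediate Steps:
b = -⅘ (b = (-1 - 1*3)/5 = (-1 - 3)/5 = (⅕)*(-4) = -⅘ ≈ -0.80000)
Z(x) = -3 (Z(x) = -7 + (-2)² = -7 + 4 = -3)
(Z((-1 + 5)²)*b)*10 = -3*(-⅘)*10 = (12/5)*10 = 24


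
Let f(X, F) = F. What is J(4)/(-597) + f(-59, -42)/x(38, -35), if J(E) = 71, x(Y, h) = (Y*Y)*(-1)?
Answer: -38725/431034 ≈ -0.089842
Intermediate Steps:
x(Y, h) = -Y**2 (x(Y, h) = Y**2*(-1) = -Y**2)
J(4)/(-597) + f(-59, -42)/x(38, -35) = 71/(-597) - 42/((-1*38**2)) = 71*(-1/597) - 42/((-1*1444)) = -71/597 - 42/(-1444) = -71/597 - 42*(-1/1444) = -71/597 + 21/722 = -38725/431034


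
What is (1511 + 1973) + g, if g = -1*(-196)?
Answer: 3680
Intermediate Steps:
g = 196
(1511 + 1973) + g = (1511 + 1973) + 196 = 3484 + 196 = 3680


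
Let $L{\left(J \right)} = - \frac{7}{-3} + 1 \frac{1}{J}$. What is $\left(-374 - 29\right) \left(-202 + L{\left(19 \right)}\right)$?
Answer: $\frac{4585334}{57} \approx 80445.0$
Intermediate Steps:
$L{\left(J \right)} = \frac{7}{3} + \frac{1}{J}$ ($L{\left(J \right)} = \left(-7\right) \left(- \frac{1}{3}\right) + \frac{1}{J} = \frac{7}{3} + \frac{1}{J}$)
$\left(-374 - 29\right) \left(-202 + L{\left(19 \right)}\right) = \left(-374 - 29\right) \left(-202 + \left(\frac{7}{3} + \frac{1}{19}\right)\right) = - 403 \left(-202 + \left(\frac{7}{3} + \frac{1}{19}\right)\right) = - 403 \left(-202 + \frac{136}{57}\right) = \left(-403\right) \left(- \frac{11378}{57}\right) = \frac{4585334}{57}$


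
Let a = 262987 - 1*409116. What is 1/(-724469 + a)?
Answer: -1/870598 ≈ -1.1486e-6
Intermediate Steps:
a = -146129 (a = 262987 - 409116 = -146129)
1/(-724469 + a) = 1/(-724469 - 146129) = 1/(-870598) = -1/870598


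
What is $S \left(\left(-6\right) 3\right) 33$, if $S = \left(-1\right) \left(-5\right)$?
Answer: $-2970$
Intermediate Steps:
$S = 5$
$S \left(\left(-6\right) 3\right) 33 = 5 \left(\left(-6\right) 3\right) 33 = 5 \left(-18\right) 33 = \left(-90\right) 33 = -2970$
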